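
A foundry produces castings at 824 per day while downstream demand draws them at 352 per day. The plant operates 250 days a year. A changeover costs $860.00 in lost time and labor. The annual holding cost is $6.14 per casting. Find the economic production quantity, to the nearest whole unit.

Annual demand D = 352 × 250 = 88,000.
Production build-up factor (1 − d/p) = 1 − 352/824 = 0.5728.
Q* = √(2DS / (H(1 − d/p))) = √(2 × 88,000 × 860 / (6.14 × 0.5728)).
= √(151,360,000 / 3.5171) ≈ 6560.153.

Q* ≈ 6,560 castings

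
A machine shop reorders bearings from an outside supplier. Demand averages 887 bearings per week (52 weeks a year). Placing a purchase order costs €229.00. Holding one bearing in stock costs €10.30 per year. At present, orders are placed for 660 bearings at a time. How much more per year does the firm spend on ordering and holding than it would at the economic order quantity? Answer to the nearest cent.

Annual demand D = 887 × 52 = 46,124.
EOQ = √(2DS/H) = √(2 × 46,124 × 229 / 10.3) ≈ 1432.11.
Cost at Q* = (D/Q*)S + (Q*/2)H = √(2DSH) ≈ €14,750.77.
Cost at Q = 660: (46,124/660)×229 + (660/2)×10.3 = €16,003.63 + €3,399.00 = €19,402.63.
Excess = €19,402.63 − €14,750.77 = €4,651.86.

Extra cost ≈ €4,651.86 per year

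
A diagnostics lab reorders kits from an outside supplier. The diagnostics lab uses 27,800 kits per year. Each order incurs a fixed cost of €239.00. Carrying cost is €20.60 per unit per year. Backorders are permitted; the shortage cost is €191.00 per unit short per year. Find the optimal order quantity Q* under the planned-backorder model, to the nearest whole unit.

Q* ≈ 845 kits

With planned backorders, Q* = √(2DS/H) · √((H+B)/B).
√(2DS/H) = √(2 × 27,800 × 239 / 20.6) = 803.161.
√((H+B)/B) = √((20.6+191)/191) = 1.0525.
Q* ≈ 845.364.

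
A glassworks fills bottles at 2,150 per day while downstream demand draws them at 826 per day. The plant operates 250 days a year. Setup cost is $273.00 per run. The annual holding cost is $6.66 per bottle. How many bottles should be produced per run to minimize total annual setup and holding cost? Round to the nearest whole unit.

Q* ≈ 5,243 bottles

Annual demand D = 826 × 250 = 206,500.
Production build-up factor (1 − d/p) = 1 − 826/2,150 = 0.6158.
Q* = √(2DS / (H(1 − d/p))) = √(2 × 206,500 × 273 / (6.66 × 0.6158)).
= √(112,749,000 / 4.1013) ≈ 5243.176.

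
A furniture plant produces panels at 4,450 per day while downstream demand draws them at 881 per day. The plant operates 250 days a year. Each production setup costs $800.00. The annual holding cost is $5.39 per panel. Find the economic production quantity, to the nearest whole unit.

Annual demand D = 881 × 250 = 220,250.
Production build-up factor (1 − d/p) = 1 − 881/4,450 = 0.8020.
Q* = √(2DS / (H(1 − d/p))) = √(2 × 220,250 × 800 / (5.39 × 0.8020)).
= √(352,400,000 / 4.3229) ≈ 9028.806.

Q* ≈ 9,029 panels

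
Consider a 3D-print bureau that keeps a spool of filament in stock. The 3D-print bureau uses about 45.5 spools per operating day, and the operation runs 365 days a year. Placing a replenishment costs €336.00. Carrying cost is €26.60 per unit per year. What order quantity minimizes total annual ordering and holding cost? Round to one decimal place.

Annual demand D = 45.5 × 365 = 16,607.5.
EOQ = √(2DS / H) = √(2 × 16,607.5 × 336 / 26.6).
= √(11,160,240 / 26.6) = √419,557.8947 ≈ 647.733.

Q* ≈ 647.7 spools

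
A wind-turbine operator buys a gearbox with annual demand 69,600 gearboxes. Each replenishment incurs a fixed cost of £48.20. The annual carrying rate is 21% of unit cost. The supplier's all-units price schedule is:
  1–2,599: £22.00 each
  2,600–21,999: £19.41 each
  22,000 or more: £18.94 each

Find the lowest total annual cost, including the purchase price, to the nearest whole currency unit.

Holding cost per unit per year at price C is H = 0.21·C.
For each price level, check whether its EOQ is feasible; otherwise the best quantity at that price is the breakpoint.
EOQ at £22.00 = 1205.1 (feasible in tier 1): TC = 69,600×£22.00 + (69,600/1205.1)×48.2 + (1205.1/2)×0.21×£22.00 = £1,536,767.55.
EOQ at £19.41 = 1283.0 < 2600, so use break Q=2600: TC = 69,600×£19.41 + (69,600/2600.0)×48.2 + (2600.0/2)×0.21×£19.41 = £1,357,525.21.
EOQ at £18.94 = 1298.8 < 22000, so use break Q=22000: TC = 69,600×£18.94 + (69,600/22000.0)×48.2 + (22000.0/2)×0.21×£18.94 = £1,362,127.89.
Lowest total cost among the candidates is at Q = 2600.0.

TC* ≈ £1,357,525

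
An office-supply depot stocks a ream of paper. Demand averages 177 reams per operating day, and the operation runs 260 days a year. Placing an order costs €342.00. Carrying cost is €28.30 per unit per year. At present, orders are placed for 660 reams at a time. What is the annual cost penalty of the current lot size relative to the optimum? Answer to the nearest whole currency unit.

Annual demand D = 177 × 260 = 46,020.
EOQ = √(2DS/H) = √(2 × 46,020 × 342 / 28.3) ≈ 1054.65.
Cost at Q* = (D/Q*)S + (Q*/2)H = √(2DSH) ≈ €29,846.58.
Cost at Q = 660: (46,020/660)×342 + (660/2)×28.3 = €23,846.73 + €9,339.00 = €33,185.73.
Excess = €33,185.73 − €29,846.58 = €3,339.15.

Extra cost ≈ €3,339 per year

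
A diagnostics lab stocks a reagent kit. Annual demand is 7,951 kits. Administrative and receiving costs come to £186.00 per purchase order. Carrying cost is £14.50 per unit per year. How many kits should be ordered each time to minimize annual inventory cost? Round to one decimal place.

EOQ = √(2DS / H) = √(2 × 7,951 × 186 / 14.5).
= √(2,957,772 / 14.5) = √203,984.2759 ≈ 451.646.

Q* ≈ 451.6 kits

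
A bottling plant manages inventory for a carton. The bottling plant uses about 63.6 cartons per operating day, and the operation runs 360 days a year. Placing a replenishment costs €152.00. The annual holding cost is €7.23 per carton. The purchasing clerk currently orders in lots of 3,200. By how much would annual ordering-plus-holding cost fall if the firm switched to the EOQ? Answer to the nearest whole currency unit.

Annual demand D = 63.6 × 360 = 22,896.
EOQ = √(2DS/H) = √(2 × 22,896 × 152 / 7.23) ≈ 981.18.
Cost at Q* = (D/Q*)S + (Q*/2)H = √(2DSH) ≈ €7,093.91.
Cost at Q = 3,200: (22,896/3,200)×152 + (3,200/2)×7.23 = €1,087.56 + €11,568.00 = €12,655.56.
Excess = €12,655.56 − €7,093.91 = €5,561.65.

Extra cost ≈ €5,562 per year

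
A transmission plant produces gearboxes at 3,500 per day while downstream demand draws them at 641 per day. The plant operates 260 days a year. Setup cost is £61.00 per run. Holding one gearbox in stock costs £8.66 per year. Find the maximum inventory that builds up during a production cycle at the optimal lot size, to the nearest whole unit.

I_max ≈ 1,385 gearboxes

Annual demand D = 641 × 260 = 166,660.
Production build-up factor (1 − d/p) = 1 − 641/3,500 = 0.8169.
Q* = √(2DS / (H(1 − d/p))) = √(2 × 166,660 × 61 / (8.66 × 0.8169)).
= √(20,332,520 / 7.074) ≈ 1695.367.
Maximum inventory = Q*(1 − d/p) = 1695.367 × 0.8169 ≈ 1384.872.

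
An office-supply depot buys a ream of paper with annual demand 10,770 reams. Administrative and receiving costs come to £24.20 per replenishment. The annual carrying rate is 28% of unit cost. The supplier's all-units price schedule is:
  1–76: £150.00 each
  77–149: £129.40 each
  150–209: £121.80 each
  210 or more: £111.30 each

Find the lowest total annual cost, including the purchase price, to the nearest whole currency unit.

Holding cost per unit per year at price C is H = 0.28·C.
Evaluate total cost at each tier's feasible EOQ or, if the EOQ is below the tier, at the tier's minimum quantity.
Tier 1 (£150.00): EOQ = 111.4 exceeds tier's upper bound 76, so this tier is dominated.
EOQ at £129.40 = 119.9 (feasible in tier 2): TC = 10,770×£129.40 + (10,770/119.9)×24.2 + (119.9/2)×0.28×£129.40 = £1,397,983.87.
EOQ at £121.80 = 123.6 < 150, so use break Q=150: TC = 10,770×£121.80 + (10,770/150.0)×24.2 + (150.0/2)×0.28×£121.80 = £1,316,081.36.
EOQ at £111.30 = 129.3 < 210, so use break Q=210: TC = 10,770×£111.30 + (10,770/210.0)×24.2 + (210.0/2)×0.28×£111.30 = £1,203,214.33.
Lowest total cost among the candidates is at Q = 210.0.

TC* ≈ £1,203,214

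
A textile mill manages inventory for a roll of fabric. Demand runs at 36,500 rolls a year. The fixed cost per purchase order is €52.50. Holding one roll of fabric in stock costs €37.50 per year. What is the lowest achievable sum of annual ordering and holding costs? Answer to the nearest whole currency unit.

Q* = √(2DS/H) = √(2 × 36,500 × 52.5 / 37.5) ≈ 319.69.
At the optimum the two cost components are equal, so total cost = 2·(Q*/2)H = Q*·H.
Minimum total = √(2DSH) = √(2 × 36,500 × 52.5 × 37.5) ≈ 11988.276.

TC* ≈ €11,988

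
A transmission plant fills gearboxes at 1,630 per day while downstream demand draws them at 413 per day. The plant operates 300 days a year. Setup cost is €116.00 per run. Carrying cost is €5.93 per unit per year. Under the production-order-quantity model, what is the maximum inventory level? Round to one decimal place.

I_max ≈ 1,902.4 gearboxes

Annual demand D = 413 × 300 = 123,900.
Production build-up factor (1 − d/p) = 1 − 413/1,630 = 0.7466.
Q* = √(2DS / (H(1 − d/p))) = √(2 × 123,900 × 116 / (5.93 × 0.7466)).
= √(28,744,800 / 4.4275) ≈ 2548.008.
Maximum inventory = Q*(1 − d/p) = 2548.008 × 0.7466 ≈ 1902.409.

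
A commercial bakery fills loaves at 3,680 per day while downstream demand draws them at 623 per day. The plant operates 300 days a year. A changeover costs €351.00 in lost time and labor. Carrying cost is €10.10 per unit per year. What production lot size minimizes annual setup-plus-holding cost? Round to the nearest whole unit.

Q* ≈ 3,954 loaves

Annual demand D = 623 × 300 = 186,900.
Production build-up factor (1 − d/p) = 1 − 623/3,680 = 0.8307.
Q* = √(2DS / (H(1 − d/p))) = √(2 × 186,900 × 351 / (10.1 × 0.8307)).
= √(131,203,800 / 8.3901) ≈ 3954.474.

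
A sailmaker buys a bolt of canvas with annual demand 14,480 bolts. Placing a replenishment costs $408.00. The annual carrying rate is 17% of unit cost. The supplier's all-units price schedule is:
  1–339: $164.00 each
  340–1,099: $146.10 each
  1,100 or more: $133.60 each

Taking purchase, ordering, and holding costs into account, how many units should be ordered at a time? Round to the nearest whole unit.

Holding cost per unit per year at price C is H = 0.17·C.
Evaluate total cost at each tier's feasible EOQ or, if the EOQ is below the tier, at the tier's minimum quantity.
Tier 1 ($164.00): EOQ = 651.0 exceeds tier's upper bound 339, so this tier is dominated.
EOQ at $146.10 = 689.7 (feasible in tier 2): TC = 14,480×$146.10 + (14,480/689.7)×408 + (689.7/2)×0.17×$146.10 = $2,132,658.85.
EOQ at $133.60 = 721.3 < 1100, so use break Q=1100: TC = 14,480×$133.60 + (14,480/1100.0)×408 + (1100.0/2)×0.17×$133.60 = $1,952,390.36.
Lowest total cost is $1,952,390.36 at Q = 1100.0.

Q* ≈ 1,100 bolts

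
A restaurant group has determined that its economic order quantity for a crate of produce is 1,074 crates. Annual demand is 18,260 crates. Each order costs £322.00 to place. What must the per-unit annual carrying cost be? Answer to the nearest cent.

Squaring Q* = √(2DS/H) gives Q*² = 2DS/H.
From Q* = √(2DS/H): H = 2DS / Q*² = 2 × 18,260 × 322 / 1,074² = 10.1948.

H ≈ £10.19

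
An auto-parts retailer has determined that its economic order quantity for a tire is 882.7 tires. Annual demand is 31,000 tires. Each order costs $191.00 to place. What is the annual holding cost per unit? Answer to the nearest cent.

H ≈ $15.20

Invert the EOQ relation Q*² = 2DS/H.
From Q* = √(2DS/H): H = 2DS / Q*² = 2 × 31,000 × 191 / 882.7² = 15.1984.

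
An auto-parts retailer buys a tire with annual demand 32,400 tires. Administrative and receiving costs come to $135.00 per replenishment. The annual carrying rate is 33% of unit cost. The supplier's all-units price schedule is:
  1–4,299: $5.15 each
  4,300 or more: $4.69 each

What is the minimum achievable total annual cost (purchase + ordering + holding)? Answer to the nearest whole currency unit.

Holding cost per unit per year at price C is H = 0.33·C.
Evaluate total cost at each tier's feasible EOQ or, if the EOQ is below the tier, at the tier's minimum quantity.
EOQ at $5.15 = 2268.8 (feasible in tier 1): TC = 32,400×$5.15 + (32,400/2268.8)×135 + (2268.8/2)×0.33×$5.15 = $170,715.80.
EOQ at $4.69 = 2377.4 < 4300, so use break Q=4300: TC = 32,400×$4.69 + (32,400/4300.0)×135 + (4300.0/2)×0.33×$4.69 = $156,300.76.
Lowest total cost among the candidates is at Q = 4300.0.

TC* ≈ $156,301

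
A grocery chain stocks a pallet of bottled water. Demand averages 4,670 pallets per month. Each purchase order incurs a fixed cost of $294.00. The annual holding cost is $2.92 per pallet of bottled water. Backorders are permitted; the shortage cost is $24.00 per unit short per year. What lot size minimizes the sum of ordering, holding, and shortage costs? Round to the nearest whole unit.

Q* ≈ 3,558 pallets

Annual demand D = 4,670 × 12 = 56,040.
With planned backorders, Q* = √(2DS/H) · √((H+B)/B).
√(2DS/H) = √(2 × 56,040 × 294 / 2.92) = 3359.281.
√((H+B)/B) = √((2.92+24)/24) = 1.0591.
Q* ≈ 3557.773.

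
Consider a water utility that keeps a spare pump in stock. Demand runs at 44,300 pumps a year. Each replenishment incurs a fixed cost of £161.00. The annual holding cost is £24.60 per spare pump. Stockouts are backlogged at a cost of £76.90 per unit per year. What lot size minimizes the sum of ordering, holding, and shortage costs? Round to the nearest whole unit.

With planned backorders, Q* = √(2DS/H) · √((H+B)/B).
√(2DS/H) = √(2 × 44,300 × 161 / 24.6) = 761.487.
√((H+B)/B) = √((24.6+76.9)/76.9) = 1.1489.
Q* ≈ 874.847.

Q* ≈ 875 pumps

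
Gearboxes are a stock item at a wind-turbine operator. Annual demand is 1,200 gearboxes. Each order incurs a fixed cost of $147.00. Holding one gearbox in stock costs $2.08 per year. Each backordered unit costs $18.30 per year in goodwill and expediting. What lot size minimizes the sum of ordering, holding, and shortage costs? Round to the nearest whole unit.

Q* ≈ 435 gearboxes

With planned backorders, Q* = √(2DS/H) · √((H+B)/B).
√(2DS/H) = √(2 × 1,200 × 147 / 2.08) = 411.844.
√((H+B)/B) = √((2.08+18.3)/18.3) = 1.0553.
Q* ≈ 434.619.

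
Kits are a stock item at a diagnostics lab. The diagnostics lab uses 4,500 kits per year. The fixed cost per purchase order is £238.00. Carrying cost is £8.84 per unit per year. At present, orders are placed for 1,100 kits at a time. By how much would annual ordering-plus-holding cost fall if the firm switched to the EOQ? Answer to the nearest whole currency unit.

EOQ = √(2DS/H) = √(2 × 4,500 × 238 / 8.84) ≈ 492.25.
Cost at Q* = (D/Q*)S + (Q*/2)H = √(2DSH) ≈ £4,351.47.
Cost at Q = 1,100: (4,500/1,100)×238 + (1,100/2)×8.84 = £973.64 + £4,862.00 = £5,835.64.
Excess = £5,835.64 − £4,351.47 = £1,484.17.

Extra cost ≈ £1,484 per year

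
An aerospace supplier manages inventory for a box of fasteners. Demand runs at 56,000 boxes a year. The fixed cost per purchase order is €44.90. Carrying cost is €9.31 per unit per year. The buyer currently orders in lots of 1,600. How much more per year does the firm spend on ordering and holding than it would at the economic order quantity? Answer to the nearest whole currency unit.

Extra cost ≈ €2,177 per year

EOQ = √(2DS/H) = √(2 × 56,000 × 44.9 / 9.31) ≈ 734.95.
Cost at Q* = (D/Q*)S + (Q*/2)H = √(2DSH) ≈ €6,842.38.
Cost at Q = 1,600: (56,000/1,600)×44.9 + (1,600/2)×9.31 = €1,571.50 + €7,448.00 = €9,019.50.
Excess = €9,019.50 − €6,842.38 = €2,177.12.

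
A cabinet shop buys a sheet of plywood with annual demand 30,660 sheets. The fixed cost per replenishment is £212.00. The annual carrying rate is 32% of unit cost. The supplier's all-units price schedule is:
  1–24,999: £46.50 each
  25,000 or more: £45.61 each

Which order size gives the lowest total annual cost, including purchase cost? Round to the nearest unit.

Q* ≈ 935 sheets

Holding cost per unit per year at price C is H = 0.32·C.
For each price level, check whether its EOQ is feasible; otherwise the best quantity at that price is the breakpoint.
EOQ at £46.50 = 934.7 (feasible in tier 1): TC = 30,660×£46.50 + (30,660/934.7)×212 + (934.7/2)×0.32×£46.50 = £1,439,598.19.
EOQ at £45.61 = 943.8 < 25000, so use break Q=25000: TC = 30,660×£45.61 + (30,660/25000.0)×212 + (25000.0/2)×0.32×£45.61 = £1,581,102.60.
Lowest total cost is £1,439,598.19 at Q = 934.7.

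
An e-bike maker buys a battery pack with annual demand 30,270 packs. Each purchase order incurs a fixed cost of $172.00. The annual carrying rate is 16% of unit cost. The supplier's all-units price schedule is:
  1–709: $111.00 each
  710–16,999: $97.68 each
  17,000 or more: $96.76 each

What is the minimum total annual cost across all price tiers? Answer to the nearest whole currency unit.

TC* ≈ $2,969,531

Holding cost per unit per year at price C is H = 0.16·C.
For each price level, check whether its EOQ is feasible; otherwise the best quantity at that price is the breakpoint.
Tier 1 ($111.00): EOQ = 765.7 exceeds tier's upper bound 709, so this tier is dominated.
EOQ at $97.68 = 816.2 (feasible in tier 2): TC = 30,270×$97.68 + (30,270/816.2)×172 + (816.2/2)×0.16×$97.68 = $2,969,530.59.
EOQ at $96.76 = 820.1 < 17000, so use break Q=17000: TC = 30,270×$96.76 + (30,270/17000.0)×172 + (17000.0/2)×0.16×$96.76 = $3,060,825.06.
Lowest total cost among the candidates is at Q = 816.2.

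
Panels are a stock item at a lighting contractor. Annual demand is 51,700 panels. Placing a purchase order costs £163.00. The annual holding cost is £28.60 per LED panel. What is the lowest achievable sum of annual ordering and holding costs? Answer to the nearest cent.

TC* ≈ £21,955.18

Q* = √(2DS/H) = √(2 × 51,700 × 163 / 28.6) ≈ 767.66.
At the optimum the two cost components are equal, so total cost = 2·(Q*/2)H = Q*·H.
Minimum total = √(2DSH) = √(2 × 51,700 × 163 × 28.6) ≈ 21955.184.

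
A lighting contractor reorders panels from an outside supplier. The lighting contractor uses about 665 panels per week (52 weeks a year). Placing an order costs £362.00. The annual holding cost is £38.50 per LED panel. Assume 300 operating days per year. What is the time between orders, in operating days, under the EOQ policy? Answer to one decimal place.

T ≈ 7.0 days

Annual demand D = 665 × 52 = 34,580.
The optimal lot size = √(2DS/H) = √(2 × 34,580 × 362 / 38.5) ≈ 806.40.
Cycle time = Q*/D × 300 = 806.40 / 34,580 × 300 ≈ 6.996 days.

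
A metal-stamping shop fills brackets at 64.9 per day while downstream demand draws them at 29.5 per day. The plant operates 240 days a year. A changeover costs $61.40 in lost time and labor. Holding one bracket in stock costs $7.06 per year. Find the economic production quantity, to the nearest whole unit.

Annual demand D = 29.5 × 240 = 7,080.
Production build-up factor (1 − d/p) = 1 − 29.5/64.9 = 0.5455.
Q* = √(2DS / (H(1 − d/p))) = √(2 × 7,080 × 61.4 / (7.06 × 0.5455)).
= √(869,424 / 3.8509) ≈ 475.154.

Q* ≈ 475 brackets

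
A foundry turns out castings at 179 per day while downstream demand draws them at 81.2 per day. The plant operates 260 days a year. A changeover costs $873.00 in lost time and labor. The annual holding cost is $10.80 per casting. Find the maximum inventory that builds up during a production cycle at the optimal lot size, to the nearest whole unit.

Annual demand D = 81.2 × 260 = 21,112.
Production build-up factor (1 − d/p) = 1 − 81.2/179 = 0.5464.
Q* = √(2DS / (H(1 − d/p))) = √(2 × 21,112 × 873 / (10.8 × 0.5464)).
= √(36,861,552 / 5.9008) ≈ 2499.378.
Maximum inventory = Q*(1 − d/p) = 2499.378 × 0.5464 ≈ 1365.582.

I_max ≈ 1,366 castings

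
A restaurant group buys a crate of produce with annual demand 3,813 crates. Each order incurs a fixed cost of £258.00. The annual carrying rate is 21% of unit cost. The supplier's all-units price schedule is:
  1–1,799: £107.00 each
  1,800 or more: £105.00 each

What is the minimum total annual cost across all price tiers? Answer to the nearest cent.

Holding cost per unit per year at price C is H = 0.21·C.
For each price level, check whether its EOQ is feasible; otherwise the best quantity at that price is the breakpoint.
EOQ at £107.00 = 295.9 (feasible in tier 1): TC = 3,813×£107.00 + (3,813/295.9)×258 + (295.9/2)×0.21×£107.00 = £414,640.05.
EOQ at £105.00 = 298.7 < 1800, so use break Q=1800: TC = 3,813×£105.00 + (3,813/1800.0)×258 + (1800.0/2)×0.21×£105.00 = £420,756.53.
Lowest total cost among the candidates is at Q = 295.9.

TC* ≈ £414,640.05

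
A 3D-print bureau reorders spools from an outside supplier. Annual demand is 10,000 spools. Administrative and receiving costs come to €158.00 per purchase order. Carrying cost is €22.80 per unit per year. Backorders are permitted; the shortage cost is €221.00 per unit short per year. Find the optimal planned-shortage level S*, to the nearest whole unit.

With planned backorders, Q* = √(2DS/H) · √((H+B)/B).
√(2DS/H) = √(2 × 10,000 × 158 / 22.8) = 372.285.
√((H+B)/B) = √((22.8+221)/221) = 1.0503.
Q* ≈ 391.018.
S* = Q* · H/(H+B) = 391.018 × 22.8/243.8 ≈ 36.568.

S* ≈ 37 spools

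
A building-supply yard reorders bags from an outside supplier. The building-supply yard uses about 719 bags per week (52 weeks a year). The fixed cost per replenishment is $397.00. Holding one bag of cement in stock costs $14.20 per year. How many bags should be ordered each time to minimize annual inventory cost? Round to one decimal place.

Annual demand D = 719 × 52 = 37,388.
EOQ = √(2DS / H) = √(2 × 37,388 × 397 / 14.2).
= √(29,686,072 / 14.2) = √2,090,568.4507 ≈ 1445.880.

Q* ≈ 1,445.9 bags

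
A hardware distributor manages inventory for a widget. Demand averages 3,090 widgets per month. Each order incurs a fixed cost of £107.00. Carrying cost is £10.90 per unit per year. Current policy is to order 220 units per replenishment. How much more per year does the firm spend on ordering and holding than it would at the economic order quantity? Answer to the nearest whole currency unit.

Extra cost ≈ £9,933 per year

Annual demand D = 3,090 × 12 = 37,080.
EOQ = √(2DS/H) = √(2 × 37,080 × 107 / 10.9) ≈ 853.22.
Cost at Q* = (D/Q*)S + (Q*/2)H = √(2DSH) ≈ £9,300.15.
Cost at Q = 220: (37,080/220)×107 + (220/2)×10.9 = £18,034.36 + £1,199.00 = £19,233.36.
Excess = £19,233.36 − £9,300.15 = £9,933.21.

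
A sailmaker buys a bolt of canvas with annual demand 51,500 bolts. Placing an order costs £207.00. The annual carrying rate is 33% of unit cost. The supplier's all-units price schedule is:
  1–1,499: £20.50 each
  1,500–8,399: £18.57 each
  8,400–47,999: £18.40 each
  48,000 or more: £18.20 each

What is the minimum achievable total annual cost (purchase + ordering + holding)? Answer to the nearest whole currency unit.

Holding cost per unit per year at price C is H = 0.33·C.
For each price level, check whether its EOQ is feasible; otherwise the best quantity at that price is the breakpoint.
Tier 1 (£20.50): EOQ = 1775.3 exceeds tier's upper bound 1499, so this tier is dominated.
EOQ at £18.57 = 1865.3 (feasible in tier 2): TC = 51,500×£18.57 + (51,500/1865.3)×207 + (1865.3/2)×0.33×£18.57 = £967,785.54.
EOQ at £18.40 = 1873.9 < 8400, so use break Q=8400: TC = 51,500×£18.40 + (51,500/8400.0)×207 + (8400.0/2)×0.33×£18.40 = £974,371.51.
EOQ at £18.20 = 1884.1 < 48000, so use break Q=48000: TC = 51,500×£18.20 + (51,500/48000.0)×207 + (48000.0/2)×0.33×£18.20 = £1,081,666.09.
Lowest total cost among the candidates is at Q = 1865.3.

TC* ≈ £967,786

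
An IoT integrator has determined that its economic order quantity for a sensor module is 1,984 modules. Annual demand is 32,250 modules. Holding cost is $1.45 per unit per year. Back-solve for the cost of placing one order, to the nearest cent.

The basic EOQ model gives Q* = √(2DS/H); rearrange for the unknown.
From Q* = √(2DS/H): S = Q*²H / (2D) = 1,984² × 1.45 / (2 × 32,250) = 88.4895.

S ≈ $88.49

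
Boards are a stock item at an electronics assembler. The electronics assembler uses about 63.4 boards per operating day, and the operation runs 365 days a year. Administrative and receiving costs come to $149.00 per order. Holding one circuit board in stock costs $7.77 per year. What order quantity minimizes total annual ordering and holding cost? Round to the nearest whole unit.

Annual demand D = 63.4 × 365 = 23,141.
EOQ = √(2DS / H) = √(2 × 23,141 × 149 / 7.77).
= √(6,896,018 / 7.77) = √887,518.4041 ≈ 942.082.

Q* ≈ 942 boards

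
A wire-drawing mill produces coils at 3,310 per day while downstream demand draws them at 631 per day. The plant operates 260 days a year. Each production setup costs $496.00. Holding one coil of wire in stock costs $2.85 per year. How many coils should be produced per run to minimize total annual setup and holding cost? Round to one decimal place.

Q* ≈ 8,399.7 coils

Annual demand D = 631 × 260 = 164,060.
Production build-up factor (1 − d/p) = 1 − 631/3,310 = 0.8094.
Q* = √(2DS / (H(1 − d/p))) = √(2 × 164,060 × 496 / (2.85 × 0.8094)).
= √(162,747,520 / 2.3067) ≈ 8399.673.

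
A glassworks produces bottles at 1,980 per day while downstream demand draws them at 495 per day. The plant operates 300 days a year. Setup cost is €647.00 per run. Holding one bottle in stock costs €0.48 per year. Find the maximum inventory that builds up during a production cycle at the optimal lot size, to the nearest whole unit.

I_max ≈ 17,328 bottles

Annual demand D = 495 × 300 = 148,500.
Production build-up factor (1 − d/p) = 1 − 495/1,980 = 0.7500.
Q* = √(2DS / (H(1 − d/p))) = √(2 × 148,500 × 647 / (0.48 × 0.7500)).
= √(192,159,000 / 0.36) ≈ 23103.571.
Maximum inventory = Q*(1 − d/p) = 23103.571 × 0.7500 ≈ 17327.678.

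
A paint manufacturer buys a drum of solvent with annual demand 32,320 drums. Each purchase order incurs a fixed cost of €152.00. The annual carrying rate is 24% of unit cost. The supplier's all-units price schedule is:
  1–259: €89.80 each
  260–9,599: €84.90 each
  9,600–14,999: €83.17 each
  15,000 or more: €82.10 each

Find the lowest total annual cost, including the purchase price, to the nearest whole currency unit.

TC* ≈ €2,758,117

Holding cost per unit per year at price C is H = 0.24·C.
Evaluate total cost at each tier's feasible EOQ or, if the EOQ is below the tier, at the tier's minimum quantity.
Tier 1 (€89.80): EOQ = 675.2 exceeds tier's upper bound 259, so this tier is dominated.
EOQ at €84.90 = 694.4 (feasible in tier 2): TC = 32,320×€84.90 + (32,320/694.4)×152 + (694.4/2)×0.24×€84.90 = €2,758,117.20.
EOQ at €83.17 = 701.6 < 9600, so use break Q=9600: TC = 32,320×€83.17 + (32,320/9600.0)×152 + (9600.0/2)×0.24×€83.17 = €2,784,377.97.
EOQ at €82.10 = 706.1 < 15000, so use break Q=15000: TC = 32,320×€82.10 + (32,320/15000.0)×152 + (15000.0/2)×0.24×€82.10 = €2,801,579.51.
Lowest total cost among the candidates is at Q = 694.4.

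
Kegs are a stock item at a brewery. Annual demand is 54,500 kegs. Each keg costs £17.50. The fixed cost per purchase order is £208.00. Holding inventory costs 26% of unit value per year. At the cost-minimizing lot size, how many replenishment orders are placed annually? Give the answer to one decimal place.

Holding cost H = 0.26 × £17.50 = £4.5500 per unit per year.
EOQ = √(2DS/H) = √(2 × 54,500 × 208 / 4.55) ≈ 2232.23.
Orders per year = D / Q* = 54,500 / 2232.23 ≈ 24.415.

N ≈ 24.4 orders per year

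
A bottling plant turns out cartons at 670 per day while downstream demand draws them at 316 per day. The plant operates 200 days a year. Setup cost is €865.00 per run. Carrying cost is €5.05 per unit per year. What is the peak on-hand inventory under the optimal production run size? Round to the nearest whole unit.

I_max ≈ 3,382 cartons

Annual demand D = 316 × 200 = 63,200.
Production build-up factor (1 − d/p) = 1 − 316/670 = 0.5284.
Q* = √(2DS / (H(1 − d/p))) = √(2 × 63,200 × 865 / (5.05 × 0.5284)).
= √(109,336,000 / 2.6682) ≈ 6401.351.
Maximum inventory = Q*(1 − d/p) = 6401.351 × 0.5284 ≈ 3382.207.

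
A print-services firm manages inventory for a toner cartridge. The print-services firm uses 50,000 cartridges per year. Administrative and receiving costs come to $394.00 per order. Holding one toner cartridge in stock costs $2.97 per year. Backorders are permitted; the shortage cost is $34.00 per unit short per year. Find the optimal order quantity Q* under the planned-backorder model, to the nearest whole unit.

Q* ≈ 3,798 cartridges

With planned backorders, Q* = √(2DS/H) · √((H+B)/B).
√(2DS/H) = √(2 × 50,000 × 394 / 2.97) = 3642.251.
√((H+B)/B) = √((2.97+34)/34) = 1.0428.
Q* ≈ 3798.002.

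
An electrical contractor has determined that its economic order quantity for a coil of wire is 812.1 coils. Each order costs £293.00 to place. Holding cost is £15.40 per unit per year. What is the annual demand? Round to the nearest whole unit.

Invert the EOQ relation Q*² = 2DS/H.
From Q* = √(2DS/H): D = Q*²H / (2S) = 812.1² × 15.4 / (2 × 293) = 17331.738.

D ≈ 17,332 coils per year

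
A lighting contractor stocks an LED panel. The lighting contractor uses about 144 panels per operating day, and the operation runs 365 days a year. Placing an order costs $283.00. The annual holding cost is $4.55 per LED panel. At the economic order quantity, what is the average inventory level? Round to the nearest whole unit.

Average inventory ≈ 1,278 panels

Annual demand D = 144 × 365 = 52,560.
Q* = √(2DS/H) = √(2 × 52,560 × 283 / 4.55) ≈ 2557.00.
Average inventory = Q*/2 ≈ 2557.00 / 2 = 1278.498.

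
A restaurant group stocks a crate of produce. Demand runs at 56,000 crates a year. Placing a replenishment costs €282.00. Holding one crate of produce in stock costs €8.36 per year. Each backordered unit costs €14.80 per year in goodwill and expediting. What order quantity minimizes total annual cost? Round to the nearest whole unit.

With planned backorders, Q* = √(2DS/H) · √((H+B)/B).
√(2DS/H) = √(2 × 56,000 × 282 / 8.36) = 1943.705.
√((H+B)/B) = √((8.36+14.8)/14.8) = 1.2509.
Q* ≈ 2431.470.

Q* ≈ 2,431 crates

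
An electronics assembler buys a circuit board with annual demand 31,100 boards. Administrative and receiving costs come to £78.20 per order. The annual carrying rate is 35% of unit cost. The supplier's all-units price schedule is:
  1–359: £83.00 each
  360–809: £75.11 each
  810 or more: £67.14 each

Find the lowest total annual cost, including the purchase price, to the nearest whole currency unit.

Holding cost per unit per year at price C is H = 0.35·C.
Candidates are each tier's EOQ (if it falls in that tier) and each price-break quantity.
Tier 1 (£83.00): EOQ = 409.2 exceeds tier's upper bound 359, so this tier is dominated.
EOQ at £75.11 = 430.1 (feasible in tier 2): TC = 31,100×£75.11 + (31,100/430.1)×78.2 + (430.1/2)×0.35×£75.11 = £2,347,228.89.
EOQ at £67.14 = 455.0 < 810, so use break Q=810: TC = 31,100×£67.14 + (31,100/810.0)×78.2 + (810.0/2)×0.35×£67.14 = £2,100,573.59.
Lowest total cost among the candidates is at Q = 810.0.

TC* ≈ £2,100,574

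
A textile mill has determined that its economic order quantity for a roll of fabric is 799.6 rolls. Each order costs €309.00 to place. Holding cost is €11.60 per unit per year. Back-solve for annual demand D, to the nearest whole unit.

D ≈ 12,001 rolls per year

Invert the EOQ relation Q*² = 2DS/H.
From Q* = √(2DS/H): D = Q*²H / (2S) = 799.6² × 11.6 / (2 × 309) = 12000.935.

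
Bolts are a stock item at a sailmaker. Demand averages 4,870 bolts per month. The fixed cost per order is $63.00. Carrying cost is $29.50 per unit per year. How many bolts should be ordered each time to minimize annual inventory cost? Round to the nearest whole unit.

Annual demand D = 4,870 × 12 = 58,440.
EOQ = √(2DS / H) = √(2 × 58,440 × 63 / 29.5).
= √(7,363,440 / 29.5) = √249,608.1356 ≈ 499.608.

Q* ≈ 500 bolts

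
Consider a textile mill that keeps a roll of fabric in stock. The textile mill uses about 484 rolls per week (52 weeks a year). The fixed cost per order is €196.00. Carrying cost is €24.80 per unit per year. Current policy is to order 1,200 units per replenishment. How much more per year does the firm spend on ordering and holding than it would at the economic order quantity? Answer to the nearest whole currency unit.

Annual demand D = 484 × 52 = 25,168.
EOQ = √(2DS/H) = √(2 × 25,168 × 196 / 24.8) ≈ 630.73.
Cost at Q* = (D/Q*)S + (Q*/2)H = √(2DSH) ≈ €15,642.03.
Cost at Q = 1,200: (25,168/1,200)×196 + (1,200/2)×24.8 = €4,110.77 + €14,880.00 = €18,990.77.
Excess = €18,990.77 − €15,642.03 = €3,348.74.

Extra cost ≈ €3,349 per year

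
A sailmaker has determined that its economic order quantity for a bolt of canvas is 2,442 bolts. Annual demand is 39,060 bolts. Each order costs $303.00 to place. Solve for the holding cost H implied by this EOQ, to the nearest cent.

The basic EOQ model gives Q* = √(2DS/H); rearrange for the unknown.
From Q* = √(2DS/H): H = 2DS / Q*² = 2 × 39,060 × 303 / 2,442² = 3.9693.

H ≈ $3.97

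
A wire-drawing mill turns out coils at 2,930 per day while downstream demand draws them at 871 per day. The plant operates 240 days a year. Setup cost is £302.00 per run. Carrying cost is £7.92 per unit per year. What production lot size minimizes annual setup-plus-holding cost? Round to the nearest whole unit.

Annual demand D = 871 × 240 = 209,040.
Production build-up factor (1 − d/p) = 1 − 871/2,930 = 0.7027.
Q* = √(2DS / (H(1 − d/p))) = √(2 × 209,040 × 302 / (7.92 × 0.7027)).
= √(126,260,160 / 5.5656) ≈ 4762.952.

Q* ≈ 4,763 coils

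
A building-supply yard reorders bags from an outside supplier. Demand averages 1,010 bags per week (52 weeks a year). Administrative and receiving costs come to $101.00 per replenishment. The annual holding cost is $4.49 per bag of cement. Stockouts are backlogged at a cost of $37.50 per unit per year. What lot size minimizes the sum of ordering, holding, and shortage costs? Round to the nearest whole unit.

Annual demand D = 1,010 × 52 = 52,520.
With planned backorders, Q* = √(2DS/H) · √((H+B)/B).
√(2DS/H) = √(2 × 52,520 × 101 / 4.49) = 1537.145.
√((H+B)/B) = √((4.49+37.5)/37.5) = 1.0582.
Q* ≈ 1626.568.

Q* ≈ 1,627 bags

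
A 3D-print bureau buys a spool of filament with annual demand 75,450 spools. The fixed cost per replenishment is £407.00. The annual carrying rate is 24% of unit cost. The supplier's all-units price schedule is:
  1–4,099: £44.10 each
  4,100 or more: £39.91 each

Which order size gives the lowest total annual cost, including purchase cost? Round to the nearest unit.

Q* ≈ 4,100 spools

Holding cost per unit per year at price C is H = 0.24·C.
For each price level, check whether its EOQ is feasible; otherwise the best quantity at that price is the breakpoint.
EOQ at £44.10 = 2408.9 (feasible in tier 1): TC = 75,450×£44.10 + (75,450/2408.9)×407 + (2408.9/2)×0.24×£44.10 = £3,352,840.69.
EOQ at £39.91 = 2532.2 < 4100, so use break Q=4100: TC = 75,450×£39.91 + (75,450/4100.0)×407 + (4100.0/2)×0.24×£39.91 = £3,038,335.01.
Lowest total cost is £3,038,335.01 at Q = 4100.0.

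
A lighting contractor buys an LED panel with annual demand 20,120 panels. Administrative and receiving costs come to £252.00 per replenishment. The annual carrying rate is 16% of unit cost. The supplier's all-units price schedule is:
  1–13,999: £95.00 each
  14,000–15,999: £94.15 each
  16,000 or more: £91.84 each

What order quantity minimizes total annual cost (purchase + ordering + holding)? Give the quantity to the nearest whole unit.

Holding cost per unit per year at price C is H = 0.16·C.
For each price level, check whether its EOQ is feasible; otherwise the best quantity at that price is the breakpoint.
EOQ at £95.00 = 816.8 (feasible in tier 1): TC = 20,120×£95.00 + (20,120/816.8)×252 + (816.8/2)×0.16×£95.00 = £1,923,815.12.
EOQ at £94.15 = 820.5 < 14000, so use break Q=14000: TC = 20,120×£94.15 + (20,120/14000.0)×252 + (14000.0/2)×0.16×£94.15 = £2,000,108.16.
EOQ at £91.84 = 830.7 < 16000, so use break Q=16000: TC = 20,120×£91.84 + (20,120/16000.0)×252 + (16000.0/2)×0.16×£91.84 = £1,965,692.89.
Lowest total cost is £1,923,815.12 at Q = 816.8.

Q* ≈ 817 panels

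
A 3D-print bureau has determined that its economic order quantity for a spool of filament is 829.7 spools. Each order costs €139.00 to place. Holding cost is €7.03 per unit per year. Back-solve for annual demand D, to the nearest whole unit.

Invert the EOQ relation Q*² = 2DS/H.
From Q* = √(2DS/H): D = Q*²H / (2S) = 829.7² × 7.03 / (2 × 139) = 17408.154.

D ≈ 17,408 spools per year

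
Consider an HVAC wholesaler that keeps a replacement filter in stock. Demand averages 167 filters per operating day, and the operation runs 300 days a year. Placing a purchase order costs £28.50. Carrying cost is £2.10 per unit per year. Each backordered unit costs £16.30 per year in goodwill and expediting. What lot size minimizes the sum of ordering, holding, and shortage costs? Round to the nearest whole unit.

Annual demand D = 167 × 300 = 50,100.
With planned backorders, Q* = √(2DS/H) · √((H+B)/B).
√(2DS/H) = √(2 × 50,100 × 28.5 / 2.1) = 1166.129.
√((H+B)/B) = √((2.1+16.3)/16.3) = 1.0625.
Q* ≈ 1238.973.

Q* ≈ 1,239 filters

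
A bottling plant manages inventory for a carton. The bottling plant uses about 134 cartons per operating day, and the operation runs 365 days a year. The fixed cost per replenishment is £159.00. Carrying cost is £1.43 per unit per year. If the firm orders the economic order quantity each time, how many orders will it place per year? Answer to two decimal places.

Annual demand D = 134 × 365 = 48,910.
The optimal lot size = √(2DS/H) = √(2 × 48,910 × 159 / 1.43) ≈ 3297.95.
Orders per year = D / Q* = 48,910 / 3297.95 ≈ 14.830.

N ≈ 14.83 orders per year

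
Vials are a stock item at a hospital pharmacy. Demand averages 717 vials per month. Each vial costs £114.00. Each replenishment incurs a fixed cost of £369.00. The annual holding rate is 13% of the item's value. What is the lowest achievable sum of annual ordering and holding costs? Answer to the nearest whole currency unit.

TC* ≈ £9,701

Annual demand D = 717 × 12 = 8,604.
Holding cost H = 0.13 × £114.00 = £14.8200 per unit per year.
EOQ = √(2DS/H) = √(2 × 8,604 × 369 / 14.82) ≈ 654.57.
At the optimum the two cost components are equal, so total cost = 2·(Q*/2)H = Q*·H.
Minimum total = √(2DSH) = √(2 × 8,604 × 369 × 14.82) ≈ 9700.687.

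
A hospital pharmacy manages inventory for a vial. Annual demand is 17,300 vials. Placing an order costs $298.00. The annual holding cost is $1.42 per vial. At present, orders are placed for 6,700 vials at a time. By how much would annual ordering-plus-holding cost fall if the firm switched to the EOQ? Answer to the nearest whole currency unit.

EOQ = √(2DS/H) = √(2 × 17,300 × 298 / 1.42) ≈ 2694.65.
Cost at Q* = (D/Q*)S + (Q*/2)H = √(2DSH) ≈ $3,826.40.
Cost at Q = 6,700: (17,300/6,700)×298 + (6,700/2)×1.42 = $769.46 + $4,757.00 = $5,526.46.
Excess = $5,526.46 − $3,826.40 = $1,700.06.

Extra cost ≈ $1,700 per year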